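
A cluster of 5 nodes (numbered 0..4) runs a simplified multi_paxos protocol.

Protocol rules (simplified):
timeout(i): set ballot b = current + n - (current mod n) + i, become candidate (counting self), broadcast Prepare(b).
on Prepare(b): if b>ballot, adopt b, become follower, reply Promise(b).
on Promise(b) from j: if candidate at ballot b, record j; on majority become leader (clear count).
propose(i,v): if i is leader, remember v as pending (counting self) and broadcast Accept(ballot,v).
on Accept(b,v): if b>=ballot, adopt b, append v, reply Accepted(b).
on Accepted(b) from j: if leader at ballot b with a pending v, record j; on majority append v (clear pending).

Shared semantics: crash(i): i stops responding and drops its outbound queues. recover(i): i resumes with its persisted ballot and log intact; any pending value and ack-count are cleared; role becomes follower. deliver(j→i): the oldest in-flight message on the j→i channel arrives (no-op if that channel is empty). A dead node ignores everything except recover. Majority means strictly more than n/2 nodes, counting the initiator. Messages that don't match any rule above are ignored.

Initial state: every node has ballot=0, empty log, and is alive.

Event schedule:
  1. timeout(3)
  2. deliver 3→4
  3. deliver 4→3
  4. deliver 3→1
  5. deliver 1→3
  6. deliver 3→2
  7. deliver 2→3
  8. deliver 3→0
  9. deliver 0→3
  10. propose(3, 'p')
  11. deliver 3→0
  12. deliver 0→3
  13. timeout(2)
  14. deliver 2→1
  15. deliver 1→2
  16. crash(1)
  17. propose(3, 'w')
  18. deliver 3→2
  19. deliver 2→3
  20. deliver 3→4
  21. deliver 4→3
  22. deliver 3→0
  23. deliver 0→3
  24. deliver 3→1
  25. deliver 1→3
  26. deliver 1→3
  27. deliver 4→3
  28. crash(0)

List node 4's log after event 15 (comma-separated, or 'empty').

after 1 — timeout(3): n3:cand/b8/[-]
after 2 — deliver 3→4: n4:foll/b8/[-]
after 3 — deliver 4→3: ·
after 4 — deliver 3→1: n1:foll/b8/[-]
after 5 — deliver 1→3: n3:lead/b8/[-]
after 6 — deliver 3→2: n2:foll/b8/[-]
after 7 — deliver 2→3: ·
after 8 — deliver 3→0: n0:foll/b8/[-]
after 9 — deliver 0→3: ·
after 10 — propose(3,'p'): ·
after 11 — deliver 3→0: n0:foll/b8/[p]
after 12 — deliver 0→3: ·
after 13 — timeout(2): n2:cand/b12/[-]
after 14 — deliver 2→1: n1:foll/b12/[-]
after 15 — deliver 1→2: ·

empty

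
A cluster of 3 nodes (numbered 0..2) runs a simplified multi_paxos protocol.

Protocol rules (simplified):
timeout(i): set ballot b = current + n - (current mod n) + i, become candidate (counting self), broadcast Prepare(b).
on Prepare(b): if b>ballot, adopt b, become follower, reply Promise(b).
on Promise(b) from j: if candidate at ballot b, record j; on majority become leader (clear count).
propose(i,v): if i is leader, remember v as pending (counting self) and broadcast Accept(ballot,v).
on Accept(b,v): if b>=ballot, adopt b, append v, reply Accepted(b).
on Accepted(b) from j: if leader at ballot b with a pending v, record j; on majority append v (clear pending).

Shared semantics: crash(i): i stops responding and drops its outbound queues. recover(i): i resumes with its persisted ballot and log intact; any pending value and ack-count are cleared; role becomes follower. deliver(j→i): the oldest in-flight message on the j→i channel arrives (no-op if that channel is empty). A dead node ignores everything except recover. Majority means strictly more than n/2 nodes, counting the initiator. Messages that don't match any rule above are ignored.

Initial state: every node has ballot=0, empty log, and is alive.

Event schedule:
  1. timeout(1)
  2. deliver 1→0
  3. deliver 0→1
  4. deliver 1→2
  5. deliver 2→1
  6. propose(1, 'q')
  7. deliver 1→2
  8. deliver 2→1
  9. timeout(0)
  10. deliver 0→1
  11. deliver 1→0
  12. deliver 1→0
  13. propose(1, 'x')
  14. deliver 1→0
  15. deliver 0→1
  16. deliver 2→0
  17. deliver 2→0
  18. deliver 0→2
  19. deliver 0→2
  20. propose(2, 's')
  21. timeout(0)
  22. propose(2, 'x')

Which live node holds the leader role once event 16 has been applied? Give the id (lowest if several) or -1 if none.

step 1 timeout(1): 1={cand,b=4,log=-}
step 2 deliver 1→0: 0={foll,b=4,log=-}
step 3 deliver 0→1: 1={lead,b=4,log=-}
step 4 deliver 1→2: 2={foll,b=4,log=-}
step 5 deliver 2→1: —
step 6 propose(1,'q'): —
step 7 deliver 1→2: 2={foll,b=4,log=q}
step 8 deliver 2→1: 1={lead,b=4,log=q}
step 9 timeout(0): 0={cand,b=6,log=-}
step 10 deliver 0→1: 1={foll,b=6,log=q}
step 11 deliver 1→0: —
step 12 deliver 1→0: 0={lead,b=6,log=-}
step 13 propose(1,'x'): —
step 14 deliver 1→0: —
step 15 deliver 0→1: —
step 16 deliver 2→0: —

0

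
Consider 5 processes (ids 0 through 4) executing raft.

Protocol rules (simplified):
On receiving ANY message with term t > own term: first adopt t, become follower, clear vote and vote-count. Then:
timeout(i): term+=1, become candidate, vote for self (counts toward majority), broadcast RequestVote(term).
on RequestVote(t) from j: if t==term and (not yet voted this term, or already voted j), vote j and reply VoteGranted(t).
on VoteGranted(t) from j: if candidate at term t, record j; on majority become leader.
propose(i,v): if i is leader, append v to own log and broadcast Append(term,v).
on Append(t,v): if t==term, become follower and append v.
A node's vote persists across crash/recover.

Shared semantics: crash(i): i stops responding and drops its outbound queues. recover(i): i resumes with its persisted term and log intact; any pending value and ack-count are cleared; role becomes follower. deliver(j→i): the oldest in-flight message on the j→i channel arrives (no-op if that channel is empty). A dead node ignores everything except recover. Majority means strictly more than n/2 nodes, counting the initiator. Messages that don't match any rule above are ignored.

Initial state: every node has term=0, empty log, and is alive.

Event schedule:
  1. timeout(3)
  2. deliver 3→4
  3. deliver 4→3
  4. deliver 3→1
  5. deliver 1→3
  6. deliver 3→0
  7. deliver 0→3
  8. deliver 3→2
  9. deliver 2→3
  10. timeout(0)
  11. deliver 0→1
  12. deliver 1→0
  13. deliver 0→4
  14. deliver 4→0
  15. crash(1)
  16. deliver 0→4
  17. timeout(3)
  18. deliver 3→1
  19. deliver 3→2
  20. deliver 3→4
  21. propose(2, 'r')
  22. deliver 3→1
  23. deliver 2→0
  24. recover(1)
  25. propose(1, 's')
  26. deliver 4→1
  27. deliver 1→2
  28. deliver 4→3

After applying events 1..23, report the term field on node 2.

step 1 timeout(3): 3={cand,t=1,log=-}
step 2 deliver 3→4: 4={foll,t=1,log=-}
step 3 deliver 4→3: —
step 4 deliver 3→1: 1={foll,t=1,log=-}
step 5 deliver 1→3: 3={lead,t=1,log=-}
step 6 deliver 3→0: 0={foll,t=1,log=-}
step 7 deliver 0→3: —
step 8 deliver 3→2: 2={foll,t=1,log=-}
step 9 deliver 2→3: —
step 10 timeout(0): 0={cand,t=2,log=-}
step 11 deliver 0→1: 1={foll,t=2,log=-}
step 12 deliver 1→0: —
step 13 deliver 0→4: 4={foll,t=2,log=-}
step 14 deliver 4→0: 0={lead,t=2,log=-}
step 15 crash(1): 1={✗foll,t=2,log=-}
step 16 deliver 0→4: —
step 17 timeout(3): 3={cand,t=2,log=-}
step 18 deliver 3→1: —
step 19 deliver 3→2: 2={foll,t=2,log=-}
step 20 deliver 3→4: —
step 21 propose(2,'r'): —
step 22 deliver 3→1: —
step 23 deliver 2→0: —

2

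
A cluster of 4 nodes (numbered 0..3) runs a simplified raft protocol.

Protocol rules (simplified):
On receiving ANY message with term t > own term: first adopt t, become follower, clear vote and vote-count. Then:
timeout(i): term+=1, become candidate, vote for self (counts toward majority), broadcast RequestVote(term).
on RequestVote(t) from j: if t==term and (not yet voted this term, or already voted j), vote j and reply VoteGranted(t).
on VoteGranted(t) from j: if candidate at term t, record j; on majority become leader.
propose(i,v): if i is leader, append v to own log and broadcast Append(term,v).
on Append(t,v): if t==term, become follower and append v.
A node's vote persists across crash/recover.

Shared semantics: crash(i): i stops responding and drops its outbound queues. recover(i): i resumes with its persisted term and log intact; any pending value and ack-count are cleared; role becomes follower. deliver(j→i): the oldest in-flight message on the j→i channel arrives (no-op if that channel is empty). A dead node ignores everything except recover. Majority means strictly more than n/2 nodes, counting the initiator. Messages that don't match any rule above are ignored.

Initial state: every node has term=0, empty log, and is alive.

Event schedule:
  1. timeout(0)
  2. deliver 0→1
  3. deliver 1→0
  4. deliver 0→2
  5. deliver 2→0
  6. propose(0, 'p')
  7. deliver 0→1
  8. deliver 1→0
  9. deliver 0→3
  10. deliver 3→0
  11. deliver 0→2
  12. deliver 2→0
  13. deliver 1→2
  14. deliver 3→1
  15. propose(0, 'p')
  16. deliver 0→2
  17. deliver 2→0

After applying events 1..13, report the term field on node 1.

1. timeout(0):  <0:cand t1 ->
2. deliver 0→1:  <1:foll t1 ->
3. deliver 1→0:  nop
4. deliver 0→2:  <2:foll t1 ->
5. deliver 2→0:  <0:lead t1 ->
6. propose(0,'p'):  <0:lead t1 p>
7. deliver 0→1:  <1:foll t1 p>
8. deliver 1→0:  nop
9. deliver 0→3:  <3:foll t1 ->
10. deliver 3→0:  nop
11. deliver 0→2:  <2:foll t1 p>
12. deliver 2→0:  nop
13. deliver 1→2:  nop

1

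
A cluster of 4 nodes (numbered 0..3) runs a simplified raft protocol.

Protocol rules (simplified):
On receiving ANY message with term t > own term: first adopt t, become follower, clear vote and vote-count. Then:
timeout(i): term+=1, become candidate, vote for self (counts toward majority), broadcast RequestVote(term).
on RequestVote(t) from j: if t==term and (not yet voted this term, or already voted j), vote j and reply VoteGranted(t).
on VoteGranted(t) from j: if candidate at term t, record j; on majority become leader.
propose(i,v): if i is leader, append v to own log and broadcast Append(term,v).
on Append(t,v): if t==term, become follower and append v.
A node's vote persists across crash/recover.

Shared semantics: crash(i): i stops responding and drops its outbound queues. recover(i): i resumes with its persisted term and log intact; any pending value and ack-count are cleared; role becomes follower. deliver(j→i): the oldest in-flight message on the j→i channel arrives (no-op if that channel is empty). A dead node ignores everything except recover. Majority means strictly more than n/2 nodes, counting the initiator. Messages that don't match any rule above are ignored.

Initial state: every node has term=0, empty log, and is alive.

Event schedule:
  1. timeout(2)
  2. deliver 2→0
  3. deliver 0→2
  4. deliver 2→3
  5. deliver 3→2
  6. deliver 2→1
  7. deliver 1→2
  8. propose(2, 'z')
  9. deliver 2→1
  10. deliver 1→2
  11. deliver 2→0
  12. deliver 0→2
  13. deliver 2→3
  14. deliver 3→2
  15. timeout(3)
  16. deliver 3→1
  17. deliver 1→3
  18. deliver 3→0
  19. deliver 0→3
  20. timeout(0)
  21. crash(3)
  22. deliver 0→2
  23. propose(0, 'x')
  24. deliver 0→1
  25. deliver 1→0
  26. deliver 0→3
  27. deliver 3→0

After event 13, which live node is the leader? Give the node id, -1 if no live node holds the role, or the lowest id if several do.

1. timeout(2):  <2:cand t1 ->
2. deliver 2→0:  <0:foll t1 ->
3. deliver 0→2:  nop
4. deliver 2→3:  <3:foll t1 ->
5. deliver 3→2:  <2:lead t1 ->
6. deliver 2→1:  <1:foll t1 ->
7. deliver 1→2:  nop
8. propose(2,'z'):  <2:lead t1 z>
9. deliver 2→1:  <1:foll t1 z>
10. deliver 1→2:  nop
11. deliver 2→0:  <0:foll t1 z>
12. deliver 0→2:  nop
13. deliver 2→3:  <3:foll t1 z>

2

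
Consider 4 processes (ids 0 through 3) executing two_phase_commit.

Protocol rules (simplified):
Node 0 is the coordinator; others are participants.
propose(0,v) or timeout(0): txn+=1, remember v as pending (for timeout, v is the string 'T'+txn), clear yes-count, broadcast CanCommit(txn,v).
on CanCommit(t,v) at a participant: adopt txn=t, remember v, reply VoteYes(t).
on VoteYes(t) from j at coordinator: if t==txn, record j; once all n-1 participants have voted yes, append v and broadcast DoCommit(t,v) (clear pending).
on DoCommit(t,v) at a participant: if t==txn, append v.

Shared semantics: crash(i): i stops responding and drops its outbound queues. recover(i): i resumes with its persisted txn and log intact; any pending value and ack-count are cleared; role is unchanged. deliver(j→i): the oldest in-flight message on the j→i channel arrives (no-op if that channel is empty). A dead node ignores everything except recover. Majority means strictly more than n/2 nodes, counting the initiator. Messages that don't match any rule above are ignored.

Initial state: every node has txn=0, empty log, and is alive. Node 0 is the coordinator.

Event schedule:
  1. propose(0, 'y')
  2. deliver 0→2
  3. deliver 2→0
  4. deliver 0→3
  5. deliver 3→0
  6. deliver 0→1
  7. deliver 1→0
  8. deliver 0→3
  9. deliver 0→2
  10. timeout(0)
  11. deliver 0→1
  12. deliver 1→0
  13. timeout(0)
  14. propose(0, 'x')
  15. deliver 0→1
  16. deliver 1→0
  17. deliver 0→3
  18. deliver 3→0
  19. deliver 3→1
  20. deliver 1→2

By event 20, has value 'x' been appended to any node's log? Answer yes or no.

after 1 — propose(0,'y'): n0:coor/t1/[-]
after 2 — deliver 0→2: n2:part/t1/[-]
after 3 — deliver 2→0: ·
after 4 — deliver 0→3: n3:part/t1/[-]
after 5 — deliver 3→0: ·
after 6 — deliver 0→1: n1:part/t1/[-]
after 7 — deliver 1→0: n0:coor/t1/[y]
after 8 — deliver 0→3: n3:part/t1/[y]
after 9 — deliver 0→2: n2:part/t1/[y]
after 10 — timeout(0): n0:coor/t2/[y]
after 11 — deliver 0→1: n1:part/t1/[y]
after 12 — deliver 1→0: ·
after 13 — timeout(0): n0:coor/t3/[y]
after 14 — propose(0,'x'): n0:coor/t4/[y]
after 15 — deliver 0→1: n1:part/t2/[y]
after 16 — deliver 1→0: ·
after 17 — deliver 0→3: n3:part/t2/[y]
after 18 — deliver 3→0: ·
after 19 — deliver 3→1: ·
after 20 — deliver 1→2: ·

no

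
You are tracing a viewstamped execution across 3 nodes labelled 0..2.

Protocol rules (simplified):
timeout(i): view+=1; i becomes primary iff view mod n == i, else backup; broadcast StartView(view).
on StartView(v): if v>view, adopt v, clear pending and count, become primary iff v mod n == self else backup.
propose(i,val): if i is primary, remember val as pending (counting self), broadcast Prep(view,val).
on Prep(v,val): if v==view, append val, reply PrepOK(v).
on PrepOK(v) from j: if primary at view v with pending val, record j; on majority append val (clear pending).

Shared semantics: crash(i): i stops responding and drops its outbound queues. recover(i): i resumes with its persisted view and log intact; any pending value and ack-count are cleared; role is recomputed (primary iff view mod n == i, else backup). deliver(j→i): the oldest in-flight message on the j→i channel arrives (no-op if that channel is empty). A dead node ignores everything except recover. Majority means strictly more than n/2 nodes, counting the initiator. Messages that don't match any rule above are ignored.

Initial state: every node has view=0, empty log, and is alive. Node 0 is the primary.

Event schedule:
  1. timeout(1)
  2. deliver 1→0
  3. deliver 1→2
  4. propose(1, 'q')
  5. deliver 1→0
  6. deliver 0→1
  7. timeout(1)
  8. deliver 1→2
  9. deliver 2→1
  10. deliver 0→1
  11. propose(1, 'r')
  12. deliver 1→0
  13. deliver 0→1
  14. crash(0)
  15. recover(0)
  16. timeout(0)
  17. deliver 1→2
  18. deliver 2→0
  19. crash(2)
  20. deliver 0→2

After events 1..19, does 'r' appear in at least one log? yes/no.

e1 timeout(1): 1[prim,v=1,-]
e2 deliver 1→0: 0[back,v=1,-]
e3 deliver 1→2: 2[back,v=1,-]
e4 propose(1,'q'): ·
e5 deliver 1→0: 0[back,v=1,q]
e6 deliver 0→1: 1[prim,v=1,q]
e7 timeout(1): 1[back,v=2,q]
e8 deliver 1→2: 2[back,v=1,q]
e9 deliver 2→1: ·
e10 deliver 0→1: ·
e11 propose(1,'r'): ·
e12 deliver 1→0: 0[back,v=2,q]
e13 deliver 0→1: ·
e14 crash(0): 0[✗back,v=2,q]
e15 recover(0): 0[back,v=2,q]
e16 timeout(0): 0[prim,v=3,q]
e17 deliver 1→2: 2[prim,v=2,q]
e18 deliver 2→0: ·
e19 crash(2): 2[✗prim,v=2,q]

no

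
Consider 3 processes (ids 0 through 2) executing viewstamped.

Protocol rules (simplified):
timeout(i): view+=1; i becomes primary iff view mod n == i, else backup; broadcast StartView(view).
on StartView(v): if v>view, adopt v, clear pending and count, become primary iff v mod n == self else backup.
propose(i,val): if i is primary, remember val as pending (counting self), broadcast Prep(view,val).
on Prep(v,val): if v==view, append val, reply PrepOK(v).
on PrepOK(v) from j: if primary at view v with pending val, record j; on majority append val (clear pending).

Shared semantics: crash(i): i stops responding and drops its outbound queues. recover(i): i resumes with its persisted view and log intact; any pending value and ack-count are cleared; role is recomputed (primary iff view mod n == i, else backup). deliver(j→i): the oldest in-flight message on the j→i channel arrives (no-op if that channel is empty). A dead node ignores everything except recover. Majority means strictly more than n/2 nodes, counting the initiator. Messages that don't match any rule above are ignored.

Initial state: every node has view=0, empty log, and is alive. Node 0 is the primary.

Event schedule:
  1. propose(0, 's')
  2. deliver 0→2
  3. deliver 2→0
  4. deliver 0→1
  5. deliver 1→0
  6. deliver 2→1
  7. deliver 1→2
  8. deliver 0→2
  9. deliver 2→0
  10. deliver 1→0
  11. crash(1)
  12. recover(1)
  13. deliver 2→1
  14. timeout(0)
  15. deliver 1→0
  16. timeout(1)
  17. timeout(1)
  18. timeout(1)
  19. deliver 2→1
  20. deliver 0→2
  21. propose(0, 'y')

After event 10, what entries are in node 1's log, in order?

1. propose(0,'s'):  nop
2. deliver 0→2:  <2:back v0 s>
3. deliver 2→0:  <0:prim v0 s>
4. deliver 0→1:  <1:back v0 s>
5. deliver 1→0:  nop
6. deliver 2→1:  nop
7. deliver 1→2:  nop
8. deliver 0→2:  nop
9. deliver 2→0:  nop
10. deliver 1→0:  nop

s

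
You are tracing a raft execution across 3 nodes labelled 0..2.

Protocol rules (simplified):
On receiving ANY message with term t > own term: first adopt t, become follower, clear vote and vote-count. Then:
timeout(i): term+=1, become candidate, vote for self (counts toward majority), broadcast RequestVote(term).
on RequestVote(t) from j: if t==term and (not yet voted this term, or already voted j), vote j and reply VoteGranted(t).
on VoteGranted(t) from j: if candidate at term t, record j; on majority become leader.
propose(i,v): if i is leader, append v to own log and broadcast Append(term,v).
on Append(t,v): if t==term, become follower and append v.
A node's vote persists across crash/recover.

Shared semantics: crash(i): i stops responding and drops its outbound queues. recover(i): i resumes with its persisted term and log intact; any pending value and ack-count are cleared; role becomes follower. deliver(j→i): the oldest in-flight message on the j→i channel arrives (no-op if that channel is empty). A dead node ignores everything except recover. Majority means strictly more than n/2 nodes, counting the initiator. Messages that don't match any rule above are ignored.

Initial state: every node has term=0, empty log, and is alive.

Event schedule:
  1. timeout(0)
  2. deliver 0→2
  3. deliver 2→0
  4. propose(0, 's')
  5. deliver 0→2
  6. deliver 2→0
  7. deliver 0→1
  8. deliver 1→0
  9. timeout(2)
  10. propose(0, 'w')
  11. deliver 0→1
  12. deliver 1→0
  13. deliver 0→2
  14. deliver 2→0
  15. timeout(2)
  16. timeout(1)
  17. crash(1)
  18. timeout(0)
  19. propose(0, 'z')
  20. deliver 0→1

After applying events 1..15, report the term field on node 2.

3

1. timeout(0):  <0:cand t1 ->
2. deliver 0→2:  <2:foll t1 ->
3. deliver 2→0:  <0:lead t1 ->
4. propose(0,'s'):  <0:lead t1 s>
5. deliver 0→2:  <2:foll t1 s>
6. deliver 2→0:  nop
7. deliver 0→1:  <1:foll t1 ->
8. deliver 1→0:  nop
9. timeout(2):  <2:cand t2 s>
10. propose(0,'w'):  <0:lead t1 s,w>
11. deliver 0→1:  <1:foll t1 s>
12. deliver 1→0:  nop
13. deliver 0→2:  nop
14. deliver 2→0:  <0:foll t2 s,w>
15. timeout(2):  <2:cand t3 s>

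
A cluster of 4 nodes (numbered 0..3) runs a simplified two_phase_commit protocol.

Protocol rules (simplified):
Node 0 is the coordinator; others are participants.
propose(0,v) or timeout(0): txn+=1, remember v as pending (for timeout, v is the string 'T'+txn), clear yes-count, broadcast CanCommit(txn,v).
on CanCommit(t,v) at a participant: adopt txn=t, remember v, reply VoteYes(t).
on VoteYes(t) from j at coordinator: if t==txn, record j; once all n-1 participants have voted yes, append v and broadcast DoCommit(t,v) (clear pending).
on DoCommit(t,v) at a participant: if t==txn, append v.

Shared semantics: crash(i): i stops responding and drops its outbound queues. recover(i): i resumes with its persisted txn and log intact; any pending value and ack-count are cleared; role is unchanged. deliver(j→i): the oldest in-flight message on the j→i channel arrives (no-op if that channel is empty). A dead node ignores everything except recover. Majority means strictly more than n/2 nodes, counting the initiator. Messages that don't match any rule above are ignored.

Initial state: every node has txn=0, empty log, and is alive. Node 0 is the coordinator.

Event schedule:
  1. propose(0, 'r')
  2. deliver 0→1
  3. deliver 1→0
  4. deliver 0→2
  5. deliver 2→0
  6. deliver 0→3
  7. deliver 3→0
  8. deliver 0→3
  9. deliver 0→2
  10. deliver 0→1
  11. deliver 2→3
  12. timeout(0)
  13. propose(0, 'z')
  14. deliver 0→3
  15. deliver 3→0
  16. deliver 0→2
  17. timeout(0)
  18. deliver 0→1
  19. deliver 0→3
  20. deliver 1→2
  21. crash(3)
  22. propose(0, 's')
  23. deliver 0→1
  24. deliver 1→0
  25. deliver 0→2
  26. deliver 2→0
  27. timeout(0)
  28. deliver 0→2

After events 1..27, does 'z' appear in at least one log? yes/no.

no

step 1 propose(0,'r'): 0={coor,t=1,log=-}
step 2 deliver 0→1: 1={part,t=1,log=-}
step 3 deliver 1→0: —
step 4 deliver 0→2: 2={part,t=1,log=-}
step 5 deliver 2→0: —
step 6 deliver 0→3: 3={part,t=1,log=-}
step 7 deliver 3→0: 0={coor,t=1,log=r}
step 8 deliver 0→3: 3={part,t=1,log=r}
step 9 deliver 0→2: 2={part,t=1,log=r}
step 10 deliver 0→1: 1={part,t=1,log=r}
step 11 deliver 2→3: —
step 12 timeout(0): 0={coor,t=2,log=r}
step 13 propose(0,'z'): 0={coor,t=3,log=r}
step 14 deliver 0→3: 3={part,t=2,log=r}
step 15 deliver 3→0: —
step 16 deliver 0→2: 2={part,t=2,log=r}
step 17 timeout(0): 0={coor,t=4,log=r}
step 18 deliver 0→1: 1={part,t=2,log=r}
step 19 deliver 0→3: 3={part,t=3,log=r}
step 20 deliver 1→2: —
step 21 crash(3): 3={✗part,t=3,log=r}
step 22 propose(0,'s'): 0={coor,t=5,log=r}
step 23 deliver 0→1: 1={part,t=3,log=r}
step 24 deliver 1→0: —
step 25 deliver 0→2: 2={part,t=3,log=r}
step 26 deliver 2→0: —
step 27 timeout(0): 0={coor,t=6,log=r}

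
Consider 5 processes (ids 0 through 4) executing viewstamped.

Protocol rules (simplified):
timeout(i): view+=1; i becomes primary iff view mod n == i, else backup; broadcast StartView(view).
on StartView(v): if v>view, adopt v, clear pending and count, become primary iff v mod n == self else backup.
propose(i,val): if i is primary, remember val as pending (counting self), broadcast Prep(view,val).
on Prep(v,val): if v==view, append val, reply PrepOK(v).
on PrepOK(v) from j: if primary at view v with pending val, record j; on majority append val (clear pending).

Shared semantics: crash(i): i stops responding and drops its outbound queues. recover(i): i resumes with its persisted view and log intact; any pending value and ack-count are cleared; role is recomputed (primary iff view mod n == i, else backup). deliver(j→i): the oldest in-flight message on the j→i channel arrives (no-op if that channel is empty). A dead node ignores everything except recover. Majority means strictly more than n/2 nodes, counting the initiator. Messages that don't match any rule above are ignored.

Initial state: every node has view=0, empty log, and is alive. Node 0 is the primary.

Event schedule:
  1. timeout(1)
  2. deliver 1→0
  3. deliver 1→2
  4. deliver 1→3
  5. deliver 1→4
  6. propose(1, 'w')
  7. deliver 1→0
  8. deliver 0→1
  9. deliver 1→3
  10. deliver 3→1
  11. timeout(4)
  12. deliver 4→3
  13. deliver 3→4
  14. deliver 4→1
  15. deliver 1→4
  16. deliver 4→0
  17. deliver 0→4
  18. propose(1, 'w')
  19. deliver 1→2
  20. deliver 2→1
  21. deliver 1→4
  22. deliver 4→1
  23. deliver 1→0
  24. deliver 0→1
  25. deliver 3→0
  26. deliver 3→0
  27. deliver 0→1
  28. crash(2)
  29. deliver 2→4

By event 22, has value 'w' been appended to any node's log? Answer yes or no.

e1 timeout(1): 1[prim,v=1,-]
e2 deliver 1→0: 0[back,v=1,-]
e3 deliver 1→2: 2[back,v=1,-]
e4 deliver 1→3: 3[back,v=1,-]
e5 deliver 1→4: 4[back,v=1,-]
e6 propose(1,'w'): ·
e7 deliver 1→0: 0[back,v=1,w]
e8 deliver 0→1: ·
e9 deliver 1→3: 3[back,v=1,w]
e10 deliver 3→1: 1[prim,v=1,w]
e11 timeout(4): 4[back,v=2,-]
e12 deliver 4→3: 3[back,v=2,w]
e13 deliver 3→4: ·
e14 deliver 4→1: 1[back,v=2,w]
e15 deliver 1→4: ·
e16 deliver 4→0: 0[back,v=2,w]
e17 deliver 0→4: ·
e18 propose(1,'w'): ·
e19 deliver 1→2: 2[back,v=1,w]
e20 deliver 2→1: ·
e21 deliver 1→4: ·
e22 deliver 4→1: ·

yes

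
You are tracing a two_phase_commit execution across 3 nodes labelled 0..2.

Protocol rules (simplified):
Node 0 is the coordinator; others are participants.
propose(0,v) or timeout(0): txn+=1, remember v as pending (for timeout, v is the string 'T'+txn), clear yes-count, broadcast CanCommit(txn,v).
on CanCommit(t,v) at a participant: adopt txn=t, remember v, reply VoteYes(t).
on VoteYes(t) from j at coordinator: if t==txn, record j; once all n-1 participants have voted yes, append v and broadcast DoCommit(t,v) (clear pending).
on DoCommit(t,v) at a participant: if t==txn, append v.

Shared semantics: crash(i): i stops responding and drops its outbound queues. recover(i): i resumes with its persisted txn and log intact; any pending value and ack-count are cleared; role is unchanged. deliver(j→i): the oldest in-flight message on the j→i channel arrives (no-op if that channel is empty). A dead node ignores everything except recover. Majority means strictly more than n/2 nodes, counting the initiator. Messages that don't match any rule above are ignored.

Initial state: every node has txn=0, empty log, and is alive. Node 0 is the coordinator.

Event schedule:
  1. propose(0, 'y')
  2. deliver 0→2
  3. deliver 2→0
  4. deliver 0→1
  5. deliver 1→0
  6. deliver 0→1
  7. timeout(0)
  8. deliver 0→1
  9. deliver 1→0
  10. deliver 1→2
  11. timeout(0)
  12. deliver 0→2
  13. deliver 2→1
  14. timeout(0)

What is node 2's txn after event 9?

1. propose(0,'y'):  <0:coor t1 ->
2. deliver 0→2:  <2:part t1 ->
3. deliver 2→0:  nop
4. deliver 0→1:  <1:part t1 ->
5. deliver 1→0:  <0:coor t1 y>
6. deliver 0→1:  <1:part t1 y>
7. timeout(0):  <0:coor t2 y>
8. deliver 0→1:  <1:part t2 y>
9. deliver 1→0:  nop

1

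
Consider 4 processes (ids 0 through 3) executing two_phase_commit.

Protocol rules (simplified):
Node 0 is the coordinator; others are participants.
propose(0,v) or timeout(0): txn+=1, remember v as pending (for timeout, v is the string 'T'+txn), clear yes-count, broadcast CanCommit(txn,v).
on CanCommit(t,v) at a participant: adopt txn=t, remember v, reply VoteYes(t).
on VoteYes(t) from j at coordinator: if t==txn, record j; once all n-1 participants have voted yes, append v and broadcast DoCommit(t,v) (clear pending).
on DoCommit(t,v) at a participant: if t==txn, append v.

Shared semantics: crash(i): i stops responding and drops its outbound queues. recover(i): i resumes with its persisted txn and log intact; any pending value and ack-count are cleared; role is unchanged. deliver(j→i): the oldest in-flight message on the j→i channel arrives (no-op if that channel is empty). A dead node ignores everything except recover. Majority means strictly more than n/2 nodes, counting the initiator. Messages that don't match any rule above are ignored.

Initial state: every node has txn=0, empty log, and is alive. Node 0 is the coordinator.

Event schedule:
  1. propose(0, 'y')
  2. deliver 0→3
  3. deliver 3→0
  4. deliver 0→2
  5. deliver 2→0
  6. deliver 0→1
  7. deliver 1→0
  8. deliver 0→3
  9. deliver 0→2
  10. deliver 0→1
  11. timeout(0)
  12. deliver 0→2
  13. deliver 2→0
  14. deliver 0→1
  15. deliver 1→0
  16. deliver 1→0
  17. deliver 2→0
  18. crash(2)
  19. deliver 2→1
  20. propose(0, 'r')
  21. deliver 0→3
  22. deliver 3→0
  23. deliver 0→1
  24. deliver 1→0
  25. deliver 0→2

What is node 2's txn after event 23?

2

[1] propose(0,'y') → N0(coor t1 [-])
[2] deliver 0→3 → N3(part t1 [-])
[3] deliver 3→0 → ∅
[4] deliver 0→2 → N2(part t1 [-])
[5] deliver 2→0 → ∅
[6] deliver 0→1 → N1(part t1 [-])
[7] deliver 1→0 → N0(coor t1 [y])
[8] deliver 0→3 → N3(part t1 [y])
[9] deliver 0→2 → N2(part t1 [y])
[10] deliver 0→1 → N1(part t1 [y])
[11] timeout(0) → N0(coor t2 [y])
[12] deliver 0→2 → N2(part t2 [y])
[13] deliver 2→0 → ∅
[14] deliver 0→1 → N1(part t2 [y])
[15] deliver 1→0 → ∅
[16] deliver 1→0 → ∅
[17] deliver 2→0 → ∅
[18] crash(2) → N2(✗part t2 [y])
[19] deliver 2→1 → ∅
[20] propose(0,'r') → N0(coor t3 [y])
[21] deliver 0→3 → N3(part t2 [y])
[22] deliver 3→0 → ∅
[23] deliver 0→1 → N1(part t3 [y])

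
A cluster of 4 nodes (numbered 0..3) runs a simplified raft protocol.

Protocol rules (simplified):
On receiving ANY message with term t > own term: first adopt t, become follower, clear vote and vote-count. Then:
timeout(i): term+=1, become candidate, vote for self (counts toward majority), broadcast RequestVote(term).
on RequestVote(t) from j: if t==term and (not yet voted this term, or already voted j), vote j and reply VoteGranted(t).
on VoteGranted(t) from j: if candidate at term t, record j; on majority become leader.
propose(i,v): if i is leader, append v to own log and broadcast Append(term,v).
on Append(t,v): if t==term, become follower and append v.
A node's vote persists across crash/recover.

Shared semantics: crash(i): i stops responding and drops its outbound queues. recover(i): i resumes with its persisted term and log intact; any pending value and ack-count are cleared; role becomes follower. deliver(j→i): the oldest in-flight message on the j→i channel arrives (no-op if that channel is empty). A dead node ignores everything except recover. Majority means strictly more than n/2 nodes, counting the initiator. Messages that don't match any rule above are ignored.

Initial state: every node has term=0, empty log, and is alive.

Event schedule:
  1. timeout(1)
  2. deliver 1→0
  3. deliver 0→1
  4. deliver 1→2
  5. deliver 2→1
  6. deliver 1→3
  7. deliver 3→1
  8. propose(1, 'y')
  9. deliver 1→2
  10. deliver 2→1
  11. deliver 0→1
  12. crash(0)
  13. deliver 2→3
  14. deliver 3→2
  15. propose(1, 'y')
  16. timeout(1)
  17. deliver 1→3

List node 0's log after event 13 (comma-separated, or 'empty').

empty

1. timeout(1):  <1:cand t1 ->
2. deliver 1→0:  <0:foll t1 ->
3. deliver 0→1:  nop
4. deliver 1→2:  <2:foll t1 ->
5. deliver 2→1:  <1:lead t1 ->
6. deliver 1→3:  <3:foll t1 ->
7. deliver 3→1:  nop
8. propose(1,'y'):  <1:lead t1 y>
9. deliver 1→2:  <2:foll t1 y>
10. deliver 2→1:  nop
11. deliver 0→1:  nop
12. crash(0):  <0:✗foll t1 ->
13. deliver 2→3:  nop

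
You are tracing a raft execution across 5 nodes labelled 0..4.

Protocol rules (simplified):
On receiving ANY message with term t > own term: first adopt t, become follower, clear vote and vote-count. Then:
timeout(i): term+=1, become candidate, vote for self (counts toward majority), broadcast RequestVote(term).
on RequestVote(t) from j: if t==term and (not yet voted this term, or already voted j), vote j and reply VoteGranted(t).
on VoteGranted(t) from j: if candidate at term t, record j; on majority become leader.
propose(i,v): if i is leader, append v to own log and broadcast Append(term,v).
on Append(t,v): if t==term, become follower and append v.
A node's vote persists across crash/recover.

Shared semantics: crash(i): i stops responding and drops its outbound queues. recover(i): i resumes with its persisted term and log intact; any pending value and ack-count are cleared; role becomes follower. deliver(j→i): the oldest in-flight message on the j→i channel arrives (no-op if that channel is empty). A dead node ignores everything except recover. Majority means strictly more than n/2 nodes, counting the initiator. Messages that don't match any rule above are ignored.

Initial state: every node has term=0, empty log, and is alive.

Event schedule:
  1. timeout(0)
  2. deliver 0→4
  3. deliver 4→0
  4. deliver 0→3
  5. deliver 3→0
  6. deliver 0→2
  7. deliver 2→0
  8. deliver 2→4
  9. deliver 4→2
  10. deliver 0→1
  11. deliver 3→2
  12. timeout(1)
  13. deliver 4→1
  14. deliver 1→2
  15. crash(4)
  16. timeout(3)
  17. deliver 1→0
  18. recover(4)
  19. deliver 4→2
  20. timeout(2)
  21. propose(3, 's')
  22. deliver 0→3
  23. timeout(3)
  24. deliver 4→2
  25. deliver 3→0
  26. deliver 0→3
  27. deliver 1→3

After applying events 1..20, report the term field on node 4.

1

e1 timeout(0): 0[cand,t=1,-]
e2 deliver 0→4: 4[foll,t=1,-]
e3 deliver 4→0: ·
e4 deliver 0→3: 3[foll,t=1,-]
e5 deliver 3→0: 0[lead,t=1,-]
e6 deliver 0→2: 2[foll,t=1,-]
e7 deliver 2→0: ·
e8 deliver 2→4: ·
e9 deliver 4→2: ·
e10 deliver 0→1: 1[foll,t=1,-]
e11 deliver 3→2: ·
e12 timeout(1): 1[cand,t=2,-]
e13 deliver 4→1: ·
e14 deliver 1→2: 2[foll,t=2,-]
e15 crash(4): 4[✗foll,t=1,-]
e16 timeout(3): 3[cand,t=2,-]
e17 deliver 1→0: ·
e18 recover(4): 4[foll,t=1,-]
e19 deliver 4→2: ·
e20 timeout(2): 2[cand,t=3,-]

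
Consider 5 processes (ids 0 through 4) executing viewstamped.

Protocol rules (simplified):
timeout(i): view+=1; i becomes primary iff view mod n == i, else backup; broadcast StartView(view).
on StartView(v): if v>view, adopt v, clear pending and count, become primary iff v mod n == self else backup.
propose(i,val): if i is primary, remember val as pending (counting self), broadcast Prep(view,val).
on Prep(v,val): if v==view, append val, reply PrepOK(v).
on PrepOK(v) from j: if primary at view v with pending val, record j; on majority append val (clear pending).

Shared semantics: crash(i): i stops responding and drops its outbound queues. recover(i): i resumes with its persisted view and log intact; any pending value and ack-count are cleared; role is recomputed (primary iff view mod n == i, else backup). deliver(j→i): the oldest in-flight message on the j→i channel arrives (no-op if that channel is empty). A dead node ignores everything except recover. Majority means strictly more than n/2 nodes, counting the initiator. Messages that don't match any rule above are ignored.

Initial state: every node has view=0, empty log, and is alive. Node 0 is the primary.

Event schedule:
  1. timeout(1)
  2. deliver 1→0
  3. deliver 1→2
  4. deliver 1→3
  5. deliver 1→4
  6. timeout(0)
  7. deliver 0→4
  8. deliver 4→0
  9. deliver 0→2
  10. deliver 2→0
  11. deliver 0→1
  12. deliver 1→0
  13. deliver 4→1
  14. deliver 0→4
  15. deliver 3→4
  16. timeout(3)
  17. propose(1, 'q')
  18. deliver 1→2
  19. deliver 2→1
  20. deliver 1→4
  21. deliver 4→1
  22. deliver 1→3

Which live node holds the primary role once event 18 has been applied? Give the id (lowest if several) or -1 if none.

[1] timeout(1) → N1(prim v1 [-])
[2] deliver 1→0 → N0(back v1 [-])
[3] deliver 1→2 → N2(back v1 [-])
[4] deliver 1→3 → N3(back v1 [-])
[5] deliver 1→4 → N4(back v1 [-])
[6] timeout(0) → N0(back v2 [-])
[7] deliver 0→4 → N4(back v2 [-])
[8] deliver 4→0 → ∅
[9] deliver 0→2 → N2(prim v2 [-])
[10] deliver 2→0 → ∅
[11] deliver 0→1 → N1(back v2 [-])
[12] deliver 1→0 → ∅
[13] deliver 4→1 → ∅
[14] deliver 0→4 → ∅
[15] deliver 3→4 → ∅
[16] timeout(3) → N3(back v2 [-])
[17] propose(1,'q') → ∅
[18] deliver 1→2 → ∅

2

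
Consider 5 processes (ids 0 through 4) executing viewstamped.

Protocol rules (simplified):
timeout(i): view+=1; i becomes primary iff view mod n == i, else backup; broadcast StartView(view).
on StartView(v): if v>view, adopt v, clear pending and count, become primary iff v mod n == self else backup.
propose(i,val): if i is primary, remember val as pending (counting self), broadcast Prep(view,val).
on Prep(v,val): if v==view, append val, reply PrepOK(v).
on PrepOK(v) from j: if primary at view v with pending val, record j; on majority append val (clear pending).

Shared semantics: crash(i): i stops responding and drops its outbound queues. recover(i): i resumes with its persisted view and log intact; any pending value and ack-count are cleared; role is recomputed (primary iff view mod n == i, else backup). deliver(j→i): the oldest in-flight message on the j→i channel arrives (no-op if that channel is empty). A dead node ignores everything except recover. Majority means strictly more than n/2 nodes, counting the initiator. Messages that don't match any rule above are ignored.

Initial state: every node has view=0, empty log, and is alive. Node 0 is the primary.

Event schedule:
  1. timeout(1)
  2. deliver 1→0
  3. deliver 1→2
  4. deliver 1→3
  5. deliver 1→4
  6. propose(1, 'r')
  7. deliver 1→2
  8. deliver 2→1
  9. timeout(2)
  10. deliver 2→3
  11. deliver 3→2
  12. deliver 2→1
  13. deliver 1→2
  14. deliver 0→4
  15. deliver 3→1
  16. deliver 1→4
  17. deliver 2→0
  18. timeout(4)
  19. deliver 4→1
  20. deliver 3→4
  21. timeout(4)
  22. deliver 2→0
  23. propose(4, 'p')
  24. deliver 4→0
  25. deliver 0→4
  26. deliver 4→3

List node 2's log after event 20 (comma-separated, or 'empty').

1. timeout(1):  <1:prim v1 ->
2. deliver 1→0:  <0:back v1 ->
3. deliver 1→2:  <2:back v1 ->
4. deliver 1→3:  <3:back v1 ->
5. deliver 1→4:  <4:back v1 ->
6. propose(1,'r'):  nop
7. deliver 1→2:  <2:back v1 r>
8. deliver 2→1:  nop
9. timeout(2):  <2:prim v2 r>
10. deliver 2→3:  <3:back v2 ->
11. deliver 3→2:  nop
12. deliver 2→1:  <1:back v2 ->
13. deliver 1→2:  nop
14. deliver 0→4:  nop
15. deliver 3→1:  nop
16. deliver 1→4:  <4:back v1 r>
17. deliver 2→0:  <0:back v2 ->
18. timeout(4):  <4:back v2 r>
19. deliver 4→1:  nop
20. deliver 3→4:  nop

r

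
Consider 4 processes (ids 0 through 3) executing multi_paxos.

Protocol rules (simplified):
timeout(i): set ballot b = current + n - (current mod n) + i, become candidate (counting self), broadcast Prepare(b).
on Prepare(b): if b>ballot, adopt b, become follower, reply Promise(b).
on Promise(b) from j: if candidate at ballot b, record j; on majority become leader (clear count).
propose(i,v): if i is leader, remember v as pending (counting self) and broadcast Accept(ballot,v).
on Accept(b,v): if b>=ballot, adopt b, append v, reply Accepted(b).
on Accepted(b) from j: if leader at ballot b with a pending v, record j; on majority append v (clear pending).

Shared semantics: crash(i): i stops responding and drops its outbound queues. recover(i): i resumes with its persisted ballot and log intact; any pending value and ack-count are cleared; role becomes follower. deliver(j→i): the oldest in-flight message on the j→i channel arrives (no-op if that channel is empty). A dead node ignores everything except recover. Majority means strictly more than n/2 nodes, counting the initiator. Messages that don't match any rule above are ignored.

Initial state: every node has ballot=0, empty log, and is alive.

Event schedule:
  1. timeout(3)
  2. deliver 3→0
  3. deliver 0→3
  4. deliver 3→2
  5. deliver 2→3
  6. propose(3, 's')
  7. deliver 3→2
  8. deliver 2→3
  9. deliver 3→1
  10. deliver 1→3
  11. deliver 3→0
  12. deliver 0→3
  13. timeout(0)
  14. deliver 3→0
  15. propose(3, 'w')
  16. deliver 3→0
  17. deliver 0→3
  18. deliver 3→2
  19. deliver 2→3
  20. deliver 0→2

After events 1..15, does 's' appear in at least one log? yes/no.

after 1 — timeout(3): n3:cand/b7/[-]
after 2 — deliver 3→0: n0:foll/b7/[-]
after 3 — deliver 0→3: ·
after 4 — deliver 3→2: n2:foll/b7/[-]
after 5 — deliver 2→3: n3:lead/b7/[-]
after 6 — propose(3,'s'): ·
after 7 — deliver 3→2: n2:foll/b7/[s]
after 8 — deliver 2→3: ·
after 9 — deliver 3→1: n1:foll/b7/[-]
after 10 — deliver 1→3: ·
after 11 — deliver 3→0: n0:foll/b7/[s]
after 12 — deliver 0→3: n3:lead/b7/[s]
after 13 — timeout(0): n0:cand/b8/[s]
after 14 — deliver 3→0: ·
after 15 — propose(3,'w'): ·

yes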